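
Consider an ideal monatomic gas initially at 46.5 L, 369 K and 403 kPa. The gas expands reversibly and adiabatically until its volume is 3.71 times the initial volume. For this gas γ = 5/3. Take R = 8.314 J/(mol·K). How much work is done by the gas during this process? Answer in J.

16400 J

n = P₁V₁/(RT₁) = 403×46.5/(8.314×369) = 6.11 mol.
Adiabatic: TV^(γ−1) = const ⇒ T₂ = 369×(0.270)^0.667 = 154 K; PV^γ = const ⇒ P₂ = 45.3 kPa.
ΔU = nCvΔT = 6.11×12.5×(154−369) = -16400 J.
Q = 0 for an adiabatic process, so W = −ΔU = 16400 J.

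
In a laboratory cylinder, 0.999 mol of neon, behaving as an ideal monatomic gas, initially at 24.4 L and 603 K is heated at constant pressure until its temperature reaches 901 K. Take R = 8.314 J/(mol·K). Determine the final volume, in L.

P₁ = nRT₁/V₁ = 0.999×8.314×603/24.4 = 205 kPa.
Isobaric: P stays 205 kPa; V/T = const ⇒ T₂ = 901 K, V₂ = 36.5 L.

36.5 L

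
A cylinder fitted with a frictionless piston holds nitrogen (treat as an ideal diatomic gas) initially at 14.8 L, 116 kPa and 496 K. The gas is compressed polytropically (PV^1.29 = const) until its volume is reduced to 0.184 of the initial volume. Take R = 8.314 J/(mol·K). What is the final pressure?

1030 kPa

Polytropic n=1.29: T₂ = T₁(V₁/V₂)^(n−1) = 496×(5.43)^0.29 = 810 K; P₂ = P₁(V₁/V₂)^n = 1030 kPa.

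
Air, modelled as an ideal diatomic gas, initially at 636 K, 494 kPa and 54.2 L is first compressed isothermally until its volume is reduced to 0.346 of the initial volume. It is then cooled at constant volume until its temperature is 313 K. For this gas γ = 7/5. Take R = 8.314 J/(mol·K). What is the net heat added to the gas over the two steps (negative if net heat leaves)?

-62400 J

n = P₁V₁/(RT₁) = 494×54.2/(8.314×636) = 5.06 mol.
Step 1 — Isothermal: T stays 636 K; PV = const ⇒ V₂ = 18.8 L, P₂ = 1430 kPa.
ΔU = 0 (ideal gas, T constant).
W = nRT ln(V₂/V₁) = 5.06×8.314×636×ln(0.346) = -28400 J.
Q = ΔU + W = -28400 J.
State after step 1: P = 1430 kPa, V = 18.8 L, T = 636 K.
Step 2 — Isochoric: V stays 18.8 L; P/T = const ⇒ T₂ = 313 K, P₂ = 703 kPa.
W = 0 (no volume change).
ΔU = nCvΔT = 5.06×20.8×(313−636) = -34000 J.
Q = ΔU = -34000 J.
Net over both steps: W = -28400 J, Q = -62400 J, ΔU = -34000 J.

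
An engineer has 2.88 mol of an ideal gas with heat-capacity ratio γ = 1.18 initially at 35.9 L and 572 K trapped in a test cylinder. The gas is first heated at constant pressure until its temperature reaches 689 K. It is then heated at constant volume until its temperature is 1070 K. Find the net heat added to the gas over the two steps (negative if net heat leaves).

69000 J

P₁ = nRT₁/V₁ = 2.88×8.314×572/35.9 = 382 kPa.
Step 1 — Isobaric: P stays 382 kPa; V/T = const ⇒ T₂ = 689 K, V₂ = 43.2 L.
W = PΔV = 382×(43.2−35.9) kPa·L = 2800 J.
ΔU = nCvΔT = 2.88×46.2×(689−572) = 15600 J.
Q = ΔU + W = nCpΔT = 18400 J.
State after step 1: P = 382 kPa, V = 43.2 L, T = 689 K.
Step 2 — Isochoric: V stays 43.2 L; P/T = const ⇒ T₂ = 1070 K, P₂ = 592 kPa.
W = 0 (no volume change).
ΔU = nCvΔT = 2.88×46.2×(1070−689) = 50700 J.
Q = ΔU = 50700 J.
Net over both steps: W = 2800 J, Q = 69000 J, ΔU = 66200 J.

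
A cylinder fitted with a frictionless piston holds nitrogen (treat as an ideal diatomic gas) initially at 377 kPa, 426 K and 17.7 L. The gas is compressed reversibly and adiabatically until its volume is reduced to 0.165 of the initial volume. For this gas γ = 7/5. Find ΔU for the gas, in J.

n = P₁V₁/(RT₁) = 377×17.7/(8.314×426) = 1.88 mol.
Adiabatic: TV^(γ−1) = const ⇒ T₂ = 426×(6.06)^0.400 = 876 K; PV^γ = const ⇒ P₂ = 4700 kPa.
For an ideal gas ΔU = nCvΔT with Cv = (5/2)R = 20.8 J/(mol·K).
ΔU = 1.88×20.8×(876−426) = 17600 J.

17600 J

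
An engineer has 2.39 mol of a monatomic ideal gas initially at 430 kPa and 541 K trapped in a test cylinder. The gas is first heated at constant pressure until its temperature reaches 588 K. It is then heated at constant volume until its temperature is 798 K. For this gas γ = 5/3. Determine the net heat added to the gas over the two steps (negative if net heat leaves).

8590 J

V₁ = nRT₁/P₁ = 2.39×8.314×541/430 = 25.0 L.
Step 1 — Isobaric: P stays 430 kPa; V/T = const ⇒ T₂ = 588 K, V₂ = 27.2 L.
W = PΔV = 430×(27.2−25.0) kPa·L = 934 J.
ΔU = nCvΔT = 2.39×12.5×(588−541) = 1400 J.
Q = ΔU + W = nCpΔT = 2330 J.
State after step 1: P = 430 kPa, V = 27.2 L, T = 588 K.
Step 2 — Isochoric: V stays 27.2 L; P/T = const ⇒ T₂ = 798 K, P₂ = 584 kPa.
W = 0 (no volume change).
ΔU = nCvΔT = 2.39×12.5×(798−588) = 6260 J.
Q = ΔU = 6260 J.
Net over both steps: W = 934 J, Q = 8590 J, ΔU = 7660 J.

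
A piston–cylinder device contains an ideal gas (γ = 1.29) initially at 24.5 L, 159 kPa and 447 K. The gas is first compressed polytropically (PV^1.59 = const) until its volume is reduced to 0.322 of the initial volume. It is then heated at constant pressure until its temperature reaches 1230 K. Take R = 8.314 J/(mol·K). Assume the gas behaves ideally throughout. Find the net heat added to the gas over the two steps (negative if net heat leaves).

n = P₁V₁/(RT₁) = 159×24.5/(8.314×447) = 1.05 mol.
Step 1 — Polytropic n=1.59: T₂ = T₁(V₁/V₂)^(n−1) = 447×(3.11)^0.59 = 872 K; P₂ = P₁(V₁/V₂)^n = 964 kPa.
W = (P₁V₁−P₂V₂)/(n−1) = (159×24.5−964×7.89)/0.59 = -6280 J.
ΔU = nCvΔT = 1.05×28.7×(872−447) = 12800 J.
Q = ΔU + W = 6500 J.
State after step 1: P = 964 kPa, V = 7.89 L, T = 872 K.
Step 2 — Isobaric: P stays 964 kPa; V/T = const ⇒ T₂ = 1230 K, V₂ = 11.1 L.
W = PΔV = 964×(11.1−7.89) kPa·L = 3120 J.
ΔU = nCvΔT = 1.05×28.7×(1230−872) = 10700 J.
Q = ΔU + W = nCpΔT = 13900 J.
Net over both steps: W = -3170 J, Q = 20400 J, ΔU = 23500 J.

20400 J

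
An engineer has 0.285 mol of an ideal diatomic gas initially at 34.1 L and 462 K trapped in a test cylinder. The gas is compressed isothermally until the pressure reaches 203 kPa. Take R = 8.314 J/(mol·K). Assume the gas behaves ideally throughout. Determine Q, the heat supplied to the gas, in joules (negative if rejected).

-2020 J

P₁ = nRT₁/V₁ = 0.285×8.314×462/34.1 = 32.1 kPa.
Isothermal: T stays 462 K; PV = const ⇒ V₂ = 5.39 L, P₂ = 203 kPa.
ΔU = 0 (ideal gas, T constant).
W = nRT ln(V₂/V₁) = 0.285×8.314×462×ln(0.158) = -2020 J.
Q = ΔU + W = -2020 J.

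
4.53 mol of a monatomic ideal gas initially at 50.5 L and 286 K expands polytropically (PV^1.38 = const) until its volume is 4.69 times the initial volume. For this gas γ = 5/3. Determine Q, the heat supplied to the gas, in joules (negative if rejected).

P₁ = nRT₁/V₁ = 4.53×8.314×286/50.5 = 213 kPa.
Polytropic n=1.38: T₂ = T₁(V₁/V₂)^(n−1) = 286×(0.213)^0.38 = 159 K; P₂ = P₁(V₁/V₂)^n = 25.3 kPa.
W = (P₁V₁−P₂V₂)/(n−1) = (213×50.5−25.3×237)/0.38 = 12600 J.
ΔU = nCvΔT = 4.53×12.5×(159−286) = -7180 J.
Q = ΔU + W = 5410 J.

5410 J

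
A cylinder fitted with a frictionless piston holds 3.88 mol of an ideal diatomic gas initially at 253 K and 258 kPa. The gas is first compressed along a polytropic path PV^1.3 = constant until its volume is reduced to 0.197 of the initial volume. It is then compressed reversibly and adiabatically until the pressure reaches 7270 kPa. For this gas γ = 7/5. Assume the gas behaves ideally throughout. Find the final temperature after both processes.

V₁ = nRT₁/P₁ = 3.88×8.314×253/258 = 31.6 L.
Step 1 — Polytropic n=1.3: T₂ = T₁(V₁/V₂)^(n−1) = 253×(5.08)^0.30 = 412 K; P₂ = P₁(V₁/V₂)^n = 2130 kPa.
W = (P₁V₁−P₂V₂)/(n−1) = (258×31.6−2130×6.23)/0.30 = -17100 J.
ΔU = nCvΔT = 3.88×20.8×(412−253) = 12800 J.
Q = ΔU + W = -4270 J.
State after step 1: P = 2130 kPa, V = 6.23 L, T = 412 K.
Step 2 — Adiabatic: T₂/T₁ = (P₂/P₁)^((γ−1)/γ) ⇒ T₂ = 412×(3.41)^0.286 = 585 K; V₂ = 2.59 L.
ΔU = nCvΔT = 3.88×20.8×(585−412) = 13900 J.
Q = 0 for an adiabatic process, so W = −ΔU = -13900 J.
Net over both steps: W = -31000 J, Q = -4270 J, ΔU = 26800 J.

585 K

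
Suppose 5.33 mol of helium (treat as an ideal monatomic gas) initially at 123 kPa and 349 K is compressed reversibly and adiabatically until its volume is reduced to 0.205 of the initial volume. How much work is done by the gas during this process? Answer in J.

V₁ = nRT₁/P₁ = 5.33×8.314×349/123 = 126 L.
Adiabatic: TV^(γ−1) = const ⇒ T₂ = 349×(4.88)^0.667 = 1000 K; PV^γ = const ⇒ P₂ = 1730 kPa.
ΔU = nCvΔT = 5.33×12.5×(1000−349) = 43500 J.
Q = 0 for an adiabatic process, so W = −ΔU = -43500 J.

-43500 J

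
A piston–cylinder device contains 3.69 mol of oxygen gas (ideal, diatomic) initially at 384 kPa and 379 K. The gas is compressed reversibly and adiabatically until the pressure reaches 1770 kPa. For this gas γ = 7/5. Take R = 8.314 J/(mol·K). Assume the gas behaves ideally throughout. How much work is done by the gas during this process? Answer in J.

V₁ = nRT₁/P₁ = 3.69×8.314×379/384 = 30.3 L.
Adiabatic: T₂/T₁ = (P₂/P₁)^((γ−1)/γ) ⇒ T₂ = 379×(4.61)^0.286 = 586 K; V₂ = 10.2 L.
ΔU = nCvΔT = 3.69×20.8×(586−379) = 15900 J.
Q = 0 for an adiabatic process, so W = −ΔU = -15900 J.

-15900 J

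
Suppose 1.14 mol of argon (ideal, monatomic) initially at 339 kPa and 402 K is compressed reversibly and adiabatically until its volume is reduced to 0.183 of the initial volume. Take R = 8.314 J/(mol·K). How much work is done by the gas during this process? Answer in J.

V₁ = nRT₁/P₁ = 1.14×8.314×402/339 = 11.2 L.
Adiabatic: TV^(γ−1) = const ⇒ T₂ = 402×(5.46)^0.667 = 1250 K; PV^γ = const ⇒ P₂ = 5750 kPa.
ΔU = nCvΔT = 1.14×12.5×(1250−402) = 12000 J.
Q = 0 for an adiabatic process, so W = −ΔU = -12000 J.

-12000 J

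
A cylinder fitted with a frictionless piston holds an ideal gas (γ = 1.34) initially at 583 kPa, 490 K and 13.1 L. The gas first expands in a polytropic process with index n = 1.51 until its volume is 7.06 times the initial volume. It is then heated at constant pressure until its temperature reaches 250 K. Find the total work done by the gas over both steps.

10500 J

n = P₁V₁/(RT₁) = 583×13.1/(8.314×490) = 1.87 mol.
Step 1 — Polytropic n=1.51: T₂ = T₁(V₁/V₂)^(n−1) = 490×(0.142)^0.51 = 181 K; P₂ = P₁(V₁/V₂)^n = 30.5 kPa.
W = (P₁V₁−P₂V₂)/(n−1) = (583×13.1−30.5×92.5)/0.51 = 9450 J.
ΔU = nCvΔT = 1.87×24.5×(181−490) = -14200 J.
Q = ΔU + W = -4720 J.
State after step 1: P = 30.5 kPa, V = 92.5 L, T = 181 K.
Step 2 — Isobaric: P stays 30.5 kPa; V/T = const ⇒ T₂ = 250 K, V₂ = 128 L.
W = PΔV = 30.5×(128−92.5) kPa·L = 1080 J.
ΔU = nCvΔT = 1.87×24.5×(250−181) = 3170 J.
Q = ΔU + W = nCpΔT = 4250 J.
Net over both steps: W = 10500 J, Q = -476 J, ΔU = -11000 J.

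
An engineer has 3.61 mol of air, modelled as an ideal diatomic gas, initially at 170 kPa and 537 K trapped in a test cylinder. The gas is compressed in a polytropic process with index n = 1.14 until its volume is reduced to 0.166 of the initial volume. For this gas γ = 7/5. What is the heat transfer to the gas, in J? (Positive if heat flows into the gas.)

-21400 J

V₁ = nRT₁/P₁ = 3.61×8.314×537/170 = 94.8 L.
Polytropic n=1.14: T₂ = T₁(V₁/V₂)^(n−1) = 537×(6.02)^0.14 = 690 K; P₂ = P₁(V₁/V₂)^n = 1320 kPa.
W = (P₁V₁−P₂V₂)/(n−1) = (170×94.8−1320×15.7)/0.14 = -32900 J.
ΔU = nCvΔT = 3.61×20.8×(690−537) = 11500 J.
Q = ΔU + W = -21400 J.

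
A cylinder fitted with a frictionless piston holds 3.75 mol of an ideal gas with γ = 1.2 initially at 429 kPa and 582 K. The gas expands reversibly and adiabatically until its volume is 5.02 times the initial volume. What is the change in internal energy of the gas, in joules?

-25000 J

V₁ = nRT₁/P₁ = 3.75×8.314×582/429 = 42.3 L.
Adiabatic: TV^(γ−1) = const ⇒ T₂ = 582×(0.199)^0.200 = 421 K; PV^γ = const ⇒ P₂ = 61.9 kPa.
For an ideal gas ΔU = nCvΔT with Cv = R/(γ−1) = 41.6 J/(mol·K).
ΔU = 3.75×41.6×(421−582) = -25000 J.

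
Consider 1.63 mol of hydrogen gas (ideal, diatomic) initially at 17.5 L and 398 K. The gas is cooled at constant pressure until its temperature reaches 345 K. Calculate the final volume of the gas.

P₁ = nRT₁/V₁ = 1.63×8.314×398/17.5 = 308 kPa.
Isobaric: P stays 308 kPa; V/T = const ⇒ T₂ = 345 K, V₂ = 15.2 L.

15.2 L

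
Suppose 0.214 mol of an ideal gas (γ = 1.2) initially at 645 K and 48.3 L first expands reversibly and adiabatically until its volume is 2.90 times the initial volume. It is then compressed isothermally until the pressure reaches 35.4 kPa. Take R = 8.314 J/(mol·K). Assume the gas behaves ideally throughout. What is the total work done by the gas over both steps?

-454 J

P₁ = nRT₁/V₁ = 0.214×8.314×645/48.3 = 23.8 kPa.
Step 1 — Adiabatic: TV^(γ−1) = const ⇒ T₂ = 645×(0.345)^0.200 = 521 K; PV^γ = const ⇒ P₂ = 6.62 kPa.
ΔU = nCvΔT = 0.214×41.6×(521−645) = -1100 J.
Q = 0 for an adiabatic process, so W = −ΔU = 1100 J.
State after step 1: P = 6.62 kPa, V = 140 L, T = 521 K.
Step 2 — Isothermal: T stays 521 K; PV = const ⇒ V₂ = 26.2 L, P₂ = 35.4 kPa.
ΔU = 0 (ideal gas, T constant).
W = nRT ln(V₂/V₁) = 0.214×8.314×521×ln(0.187) = -1550 J.
Q = ΔU + W = -1550 J.
Net over both steps: W = -454 J, Q = -1550 J, ΔU = -1100 J.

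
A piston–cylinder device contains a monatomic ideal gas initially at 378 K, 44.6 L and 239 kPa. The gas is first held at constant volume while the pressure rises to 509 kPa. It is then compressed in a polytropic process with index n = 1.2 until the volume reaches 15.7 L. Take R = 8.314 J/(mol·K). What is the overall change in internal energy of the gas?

26000 J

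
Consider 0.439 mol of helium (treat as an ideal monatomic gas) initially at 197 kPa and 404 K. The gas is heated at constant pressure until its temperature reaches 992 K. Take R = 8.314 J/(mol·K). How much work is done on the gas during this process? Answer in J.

V₁ = nRT₁/P₁ = 0.439×8.314×404/197 = 7.48 L.
Isobaric: P stays 197 kPa; V/T = const ⇒ T₂ = 992 K, V₂ = 18.4 L.
W = PΔV = 197×(18.4−7.48) kPa·L = 2150 J.
Work done on the gas = −W_by = -2150 J.

-2150 J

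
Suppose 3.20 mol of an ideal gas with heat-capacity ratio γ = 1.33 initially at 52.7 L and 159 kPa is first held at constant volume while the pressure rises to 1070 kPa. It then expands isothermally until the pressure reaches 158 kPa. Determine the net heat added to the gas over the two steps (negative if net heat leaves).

T₁ = P₁V₁/(nR) = 159×52.7/(3.20×8.314) = 315 K.
Step 1 — Isochoric: V stays 52.7 L; P/T = const ⇒ T₂ = 2120 K, P₂ = 1070 kPa.
W = 0 (no volume change).
ΔU = nCvΔT = 3.20×25.2×(2120−315) = 145000 J.
Q = ΔU = 145000 J.
State after step 1: P = 1070 kPa, V = 52.7 L, T = 2120 K.
Step 2 — Isothermal: T stays 2120 K; PV = const ⇒ V₂ = 357 L, P₂ = 158 kPa.
ΔU = 0 (ideal gas, T constant).
W = nRT ln(V₂/V₁) = 3.20×8.314×2120×ln(6.77) = 108000 J.
Q = ΔU + W = 108000 J.
Net over both steps: W = 108000 J, Q = 253000 J, ΔU = 145000 J.

253000 J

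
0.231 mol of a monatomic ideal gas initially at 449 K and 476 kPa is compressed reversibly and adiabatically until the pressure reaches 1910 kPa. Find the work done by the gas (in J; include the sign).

-961 J

V₁ = nRT₁/P₁ = 0.231×8.314×449/476 = 1.81 L.
Adiabatic: T₂/T₁ = (P₂/P₁)^((γ−1)/γ) ⇒ T₂ = 449×(4.01)^0.400 = 783 K; V₂ = 0.787 L.
ΔU = nCvΔT = 0.231×12.5×(783−449) = 961 J.
Q = 0 for an adiabatic process, so W = −ΔU = -961 J.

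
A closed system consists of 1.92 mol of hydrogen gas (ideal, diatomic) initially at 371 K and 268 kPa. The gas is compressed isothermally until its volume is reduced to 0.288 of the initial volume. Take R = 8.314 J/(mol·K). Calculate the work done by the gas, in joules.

V₁ = nRT₁/P₁ = 1.92×8.314×371/268 = 22.1 L.
Isothermal: T stays 371 K; PV = const ⇒ V₂ = 6.36 L, P₂ = 931 kPa.
W = nRT ln(V₂/V₁) = 1.92×8.314×371×ln(0.288) = -7370 J.

-7370 J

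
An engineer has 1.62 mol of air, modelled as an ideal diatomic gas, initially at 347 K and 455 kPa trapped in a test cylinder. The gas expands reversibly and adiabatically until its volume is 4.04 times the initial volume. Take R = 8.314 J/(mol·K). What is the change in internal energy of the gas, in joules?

V₁ = nRT₁/P₁ = 1.62×8.314×347/455 = 10.3 L.
Adiabatic: TV^(γ−1) = const ⇒ T₂ = 347×(0.248)^0.400 = 199 K; PV^γ = const ⇒ P₂ = 64.4 kPa.
For an ideal gas ΔU = nCvΔT with Cv = (5/2)R = 20.8 J/(mol·K).
ΔU = 1.62×20.8×(199−347) = -5000 J.

-5000 J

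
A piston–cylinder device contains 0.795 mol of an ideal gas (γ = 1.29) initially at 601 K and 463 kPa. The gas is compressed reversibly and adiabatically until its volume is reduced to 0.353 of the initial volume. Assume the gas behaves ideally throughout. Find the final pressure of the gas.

V₁ = nRT₁/P₁ = 0.795×8.314×601/463 = 8.58 L.
Adiabatic: TV^(γ−1) = const ⇒ T₂ = 601×(2.83)^0.290 = 813 K; PV^γ = const ⇒ P₂ = 1770 kPa.

1770 kPa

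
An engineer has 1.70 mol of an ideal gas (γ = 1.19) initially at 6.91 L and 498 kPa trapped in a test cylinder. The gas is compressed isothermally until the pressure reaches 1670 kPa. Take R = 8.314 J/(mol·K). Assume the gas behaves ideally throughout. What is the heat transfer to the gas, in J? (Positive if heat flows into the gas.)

T₁ = P₁V₁/(nR) = 498×6.91/(1.70×8.314) = 243 K.
Isothermal: T stays 243 K; PV = const ⇒ V₂ = 2.06 L, P₂ = 1670 kPa.
ΔU = 0 (ideal gas, T constant).
W = nRT ln(V₂/V₁) = 1.70×8.314×243×ln(0.298) = -4160 J.
Q = ΔU + W = -4160 J.

-4160 J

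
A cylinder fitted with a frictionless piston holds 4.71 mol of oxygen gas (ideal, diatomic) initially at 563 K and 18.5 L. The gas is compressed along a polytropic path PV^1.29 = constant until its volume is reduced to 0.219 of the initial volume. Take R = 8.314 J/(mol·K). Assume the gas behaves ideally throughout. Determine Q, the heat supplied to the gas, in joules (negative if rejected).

P₁ = nRT₁/V₁ = 4.71×8.314×563/18.5 = 1190 kPa.
Polytropic n=1.29: T₂ = T₁(V₁/V₂)^(n−1) = 563×(4.57)^0.29 = 875 K; P₂ = P₁(V₁/V₂)^n = 8450 kPa.
W = (P₁V₁−P₂V₂)/(n−1) = (1190×18.5−8450×4.05)/0.29 = -42100 J.
ΔU = nCvΔT = 4.71×20.8×(875−563) = 30500 J.
Q = ΔU + W = -11600 J.

-11600 J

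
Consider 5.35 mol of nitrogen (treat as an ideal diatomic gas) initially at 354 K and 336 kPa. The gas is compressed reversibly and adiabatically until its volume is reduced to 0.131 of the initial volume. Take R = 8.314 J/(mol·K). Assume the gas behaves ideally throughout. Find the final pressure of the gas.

5780 kPa

V₁ = nRT₁/P₁ = 5.35×8.314×354/336 = 46.9 L.
Adiabatic: TV^(γ−1) = const ⇒ T₂ = 354×(7.63)^0.400 = 798 K; PV^γ = const ⇒ P₂ = 5780 kPa.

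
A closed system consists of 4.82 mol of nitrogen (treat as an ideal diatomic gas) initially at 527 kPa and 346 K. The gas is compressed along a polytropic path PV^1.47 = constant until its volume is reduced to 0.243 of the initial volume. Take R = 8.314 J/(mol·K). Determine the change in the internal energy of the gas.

32700 J

V₁ = nRT₁/P₁ = 4.82×8.314×346/527 = 26.3 L.
Polytropic n=1.47: T₂ = T₁(V₁/V₂)^(n−1) = 346×(4.12)^0.47 = 673 K; P₂ = P₁(V₁/V₂)^n = 4220 kPa.
For an ideal gas ΔU = nCvΔT with Cv = (5/2)R = 20.8 J/(mol·K).
ΔU = 4.82×20.8×(673−346) = 32700 J.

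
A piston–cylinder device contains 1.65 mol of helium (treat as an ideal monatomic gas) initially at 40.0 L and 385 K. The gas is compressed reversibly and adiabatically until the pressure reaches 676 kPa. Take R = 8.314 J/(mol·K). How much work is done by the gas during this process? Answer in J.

P₁ = nRT₁/V₁ = 1.65×8.314×385/40.0 = 132 kPa.
Adiabatic: T₂/T₁ = (P₂/P₁)^((γ−1)/γ) ⇒ T₂ = 385×(5.12)^0.400 = 740 K; V₂ = 15.0 L.
ΔU = nCvΔT = 1.65×12.5×(740−385) = 7300 J.
Q = 0 for an adiabatic process, so W = −ΔU = -7300 J.

-7300 J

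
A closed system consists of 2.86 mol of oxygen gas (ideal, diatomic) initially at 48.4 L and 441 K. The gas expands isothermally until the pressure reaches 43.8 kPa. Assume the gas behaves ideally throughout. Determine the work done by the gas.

16800 J

P₁ = nRT₁/V₁ = 2.86×8.314×441/48.4 = 217 kPa.
Isothermal: T stays 441 K; PV = const ⇒ V₂ = 239 L, P₂ = 43.8 kPa.
W = nRT ln(V₂/V₁) = 2.86×8.314×441×ln(4.95) = 16800 J.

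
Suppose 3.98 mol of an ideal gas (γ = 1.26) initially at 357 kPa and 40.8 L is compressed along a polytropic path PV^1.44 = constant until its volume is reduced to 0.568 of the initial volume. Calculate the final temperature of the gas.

565 K

T₁ = P₁V₁/(nR) = 357×40.8/(3.98×8.314) = 440 K.
Polytropic n=1.44: T₂ = T₁(V₁/V₂)^(n−1) = 440×(1.76)^0.44 = 565 K; P₂ = P₁(V₁/V₂)^n = 806 kPa.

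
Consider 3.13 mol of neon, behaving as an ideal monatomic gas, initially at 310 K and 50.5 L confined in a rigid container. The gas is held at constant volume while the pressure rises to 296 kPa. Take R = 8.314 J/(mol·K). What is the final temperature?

574 K

P₁ = nRT₁/V₁ = 3.13×8.314×310/50.5 = 160 kPa.
Isochoric: V stays 50.5 L; P/T = const ⇒ T₂ = 574 K, P₂ = 296 kPa.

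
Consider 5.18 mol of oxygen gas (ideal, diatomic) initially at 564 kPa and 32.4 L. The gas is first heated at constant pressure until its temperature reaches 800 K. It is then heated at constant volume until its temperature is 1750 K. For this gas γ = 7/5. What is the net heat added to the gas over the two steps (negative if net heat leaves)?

T₁ = P₁V₁/(nR) = 564×32.4/(5.18×8.314) = 424 K.
Step 1 — Isobaric: P stays 564 kPa; V/T = const ⇒ T₂ = 800 K, V₂ = 61.1 L.
W = PΔV = 564×(61.1−32.4) kPa·L = 16200 J.
ΔU = nCvΔT = 5.18×20.8×(800−424) = 40400 J.
Q = ΔU + W = nCpΔT = 56600 J.
State after step 1: P = 564 kPa, V = 61.1 L, T = 800 K.
Step 2 — Isochoric: V stays 61.1 L; P/T = const ⇒ T₂ = 1750 K, P₂ = 1230 kPa.
W = 0 (no volume change).
ΔU = nCvΔT = 5.18×20.8×(1750−800) = 102000 J.
Q = ΔU = 102000 J.
Net over both steps: W = 16200 J, Q = 159000 J, ΔU = 143000 J.

159000 J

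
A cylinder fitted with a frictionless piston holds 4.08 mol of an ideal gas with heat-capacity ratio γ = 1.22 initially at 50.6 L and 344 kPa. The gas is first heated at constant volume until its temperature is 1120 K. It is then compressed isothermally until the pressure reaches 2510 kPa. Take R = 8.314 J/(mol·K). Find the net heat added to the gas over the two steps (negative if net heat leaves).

T₁ = P₁V₁/(nR) = 344×50.6/(4.08×8.314) = 513 K.
Step 1 — Isochoric: V stays 50.6 L; P/T = const ⇒ T₂ = 1120 K, P₂ = 751 kPa.
W = 0 (no volume change).
ΔU = nCvΔT = 4.08×37.8×(1120−513) = 93600 J.
Q = ΔU = 93600 J.
State after step 1: P = 751 kPa, V = 50.6 L, T = 1120 K.
Step 2 — Isothermal: T stays 1120 K; PV = const ⇒ V₂ = 15.1 L, P₂ = 2510 kPa.
ΔU = 0 (ideal gas, T constant).
W = nRT ln(V₂/V₁) = 4.08×8.314×1120×ln(0.299) = -45900 J.
Q = ΔU + W = -45900 J.
Net over both steps: W = -45900 J, Q = 47700 J, ΔU = 93600 J.

47700 J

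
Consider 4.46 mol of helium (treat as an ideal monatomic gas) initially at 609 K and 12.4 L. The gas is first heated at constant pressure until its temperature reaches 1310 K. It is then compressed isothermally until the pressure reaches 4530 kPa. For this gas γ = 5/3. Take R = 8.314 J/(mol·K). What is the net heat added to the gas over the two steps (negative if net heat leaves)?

20700 J

P₁ = nRT₁/V₁ = 4.46×8.314×609/12.4 = 1820 kPa.
Step 1 — Isobaric: P stays 1820 kPa; V/T = const ⇒ T₂ = 1310 K, V₂ = 26.7 L.
W = PΔV = 1820×(26.7−12.4) kPa·L = 26000 J.
ΔU = nCvΔT = 4.46×12.5×(1310−609) = 39000 J.
Q = ΔU + W = nCpΔT = 65000 J.
State after step 1: P = 1820 kPa, V = 26.7 L, T = 1310 K.
Step 2 — Isothermal: T stays 1310 K; PV = const ⇒ V₂ = 10.7 L, P₂ = 4530 kPa.
ΔU = 0 (ideal gas, T constant).
W = nRT ln(V₂/V₁) = 4.46×8.314×1310×ln(0.402) = -44300 J.
Q = ΔU + W = -44300 J.
Net over both steps: W = -18300 J, Q = 20700 J, ΔU = 39000 J.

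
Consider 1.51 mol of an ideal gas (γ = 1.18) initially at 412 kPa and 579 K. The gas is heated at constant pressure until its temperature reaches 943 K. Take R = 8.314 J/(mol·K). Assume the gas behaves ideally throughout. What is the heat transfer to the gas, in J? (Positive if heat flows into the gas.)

V₁ = nRT₁/P₁ = 1.51×8.314×579/412 = 17.6 L.
Isobaric: P stays 412 kPa; V/T = const ⇒ T₂ = 943 K, V₂ = 28.7 L.
W = PΔV = 412×(28.7−17.6) kPa·L = 4570 J.
ΔU = nCvΔT = 1.51×46.2×(943−579) = 25400 J.
Q = ΔU + W = nCpΔT = 30000 J.

30000 J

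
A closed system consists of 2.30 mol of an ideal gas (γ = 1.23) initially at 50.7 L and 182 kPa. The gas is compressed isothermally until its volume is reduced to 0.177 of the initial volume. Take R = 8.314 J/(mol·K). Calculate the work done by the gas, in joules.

T₁ = P₁V₁/(nR) = 182×50.7/(2.30×8.314) = 483 K.
Isothermal: T stays 483 K; PV = const ⇒ V₂ = 8.97 L, P₂ = 1030 kPa.
W = nRT ln(V₂/V₁) = 2.30×8.314×483×ln(0.177) = -16000 J.

-16000 J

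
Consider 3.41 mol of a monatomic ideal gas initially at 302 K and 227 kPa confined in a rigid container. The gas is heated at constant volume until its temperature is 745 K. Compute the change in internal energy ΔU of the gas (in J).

18800 J

V₁ = nRT₁/P₁ = 3.41×8.314×302/227 = 37.7 L.
Isochoric: V stays 37.7 L; P/T = const ⇒ T₂ = 745 K, P₂ = 560 kPa.
For an ideal gas ΔU = nCvΔT with Cv = (3/2)R = 12.5 J/(mol·K).
ΔU = 3.41×12.5×(745−302) = 18800 J.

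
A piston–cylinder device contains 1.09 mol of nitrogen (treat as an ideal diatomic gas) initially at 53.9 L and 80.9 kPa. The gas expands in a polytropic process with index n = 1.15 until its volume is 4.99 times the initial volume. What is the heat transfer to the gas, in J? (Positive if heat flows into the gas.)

3890 J

T₁ = P₁V₁/(nR) = 80.9×53.9/(1.09×8.314) = 481 K.
Polytropic n=1.15: T₂ = T₁(V₁/V₂)^(n−1) = 481×(0.200)^0.15 = 378 K; P₂ = P₁(V₁/V₂)^n = 12.7 kPa.
W = (P₁V₁−P₂V₂)/(n−1) = (80.9×53.9−12.7×269)/0.15 = 6230 J.
ΔU = nCvΔT = 1.09×20.8×(378−481) = -2340 J.
Q = ΔU + W = 3890 J.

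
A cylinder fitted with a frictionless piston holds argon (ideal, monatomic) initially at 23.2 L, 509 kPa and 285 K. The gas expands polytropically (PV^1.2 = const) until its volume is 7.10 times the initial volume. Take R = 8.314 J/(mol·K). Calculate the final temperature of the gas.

Polytropic n=1.2: T₂ = T₁(V₁/V₂)^(n−1) = 285×(0.141)^0.20 = 193 K; P₂ = P₁(V₁/V₂)^n = 48.4 kPa.

193 K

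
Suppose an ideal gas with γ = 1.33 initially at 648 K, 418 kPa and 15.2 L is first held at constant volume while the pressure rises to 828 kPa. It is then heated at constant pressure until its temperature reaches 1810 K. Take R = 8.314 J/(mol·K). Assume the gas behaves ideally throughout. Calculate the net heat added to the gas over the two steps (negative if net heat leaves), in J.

n = P₁V₁/(RT₁) = 418×15.2/(8.314×648) = 1.18 mol.
Step 1 — Isochoric: V stays 15.2 L; P/T = const ⇒ T₂ = 1280 K, P₂ = 828 kPa.
W = 0 (no volume change).
ΔU = nCvΔT = 1.18×25.2×(1280−648) = 18900 J.
Q = ΔU = 18900 J.
State after step 1: P = 828 kPa, V = 15.2 L, T = 1280 K.
Step 2 — Isobaric: P stays 828 kPa; V/T = const ⇒ T₂ = 1810 K, V₂ = 21.4 L.
W = PΔV = 828×(21.4−15.2) kPa·L = 5160 J.
ΔU = nCvΔT = 1.18×25.2×(1810−1280) = 15600 J.
Q = ΔU + W = nCpΔT = 20800 J.
Net over both steps: W = 5160 J, Q = 39700 J, ΔU = 34500 J.

39700 J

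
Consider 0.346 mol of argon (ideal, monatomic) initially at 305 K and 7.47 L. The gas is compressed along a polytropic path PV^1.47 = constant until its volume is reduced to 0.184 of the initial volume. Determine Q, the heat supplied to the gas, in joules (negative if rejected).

-670 J

P₁ = nRT₁/V₁ = 0.346×8.314×305/7.47 = 117 kPa.
Polytropic n=1.47: T₂ = T₁(V₁/V₂)^(n−1) = 305×(5.43)^0.47 = 676 K; P₂ = P₁(V₁/V₂)^n = 1410 kPa.
W = (P₁V₁−P₂V₂)/(n−1) = (117×7.47−1410×1.37)/0.47 = -2270 J.
ΔU = nCvΔT = 0.346×12.5×(676−305) = 1600 J.
Q = ΔU + W = -670 J.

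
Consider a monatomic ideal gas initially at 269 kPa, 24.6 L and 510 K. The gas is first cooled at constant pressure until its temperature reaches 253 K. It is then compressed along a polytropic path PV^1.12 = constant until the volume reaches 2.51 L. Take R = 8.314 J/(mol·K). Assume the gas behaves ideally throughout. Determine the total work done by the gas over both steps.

-9050 J

n = P₁V₁/(RT₁) = 269×24.6/(8.314×510) = 1.56 mol.
Step 1 — Isobaric: P stays 269 kPa; V/T = const ⇒ T₂ = 253 K, V₂ = 12.2 L.
W = PΔV = 269×(12.2−24.6) kPa·L = -3330 J.
ΔU = nCvΔT = 1.56×12.5×(253−510) = -5000 J.
Q = ΔU + W = nCpΔT = -8340 J.
State after step 1: P = 269 kPa, V = 12.2 L, T = 253 K.
Step 2 — Polytropic n=1.12: T₂ = T₁(V₁/V₂)^(n−1) = 253×(4.86)^0.12 = 306 K; P₂ = P₁(V₁/V₂)^n = 1580 kPa.
W = (P₁V₁−P₂V₂)/(n−1) = (269×12.2−1580×2.51)/0.12 = -5720 J.
ΔU = nCvΔT = 1.56×12.5×(306−253) = 1030 J.
Q = ΔU + W = -4690 J.
Net over both steps: W = -9050 J, Q = -13000 J, ΔU = -3970 J.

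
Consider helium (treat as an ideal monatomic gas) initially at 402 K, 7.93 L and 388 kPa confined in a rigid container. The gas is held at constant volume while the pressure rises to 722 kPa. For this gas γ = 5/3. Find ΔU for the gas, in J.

n = P₁V₁/(RT₁) = 388×7.93/(8.314×402) = 0.921 mol.
Isochoric: V stays 7.93 L; P/T = const ⇒ T₂ = 748 K, P₂ = 722 kPa.
For an ideal gas ΔU = nCvΔT with Cv = (3/2)R = 12.5 J/(mol·K).
ΔU = 0.921×12.5×(748−402) = 3970 J.

3970 J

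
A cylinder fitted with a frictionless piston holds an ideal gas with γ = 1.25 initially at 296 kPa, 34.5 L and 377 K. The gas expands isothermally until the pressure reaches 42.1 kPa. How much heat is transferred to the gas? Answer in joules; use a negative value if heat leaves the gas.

19900 J

n = P₁V₁/(RT₁) = 296×34.5/(8.314×377) = 3.26 mol.
Isothermal: T stays 377 K; PV = const ⇒ V₂ = 243 L, P₂ = 42.1 kPa.
ΔU = 0 (ideal gas, T constant).
W = nRT ln(V₂/V₁) = 3.26×8.314×377×ln(7.03) = 19900 J.
Q = ΔU + W = 19900 J.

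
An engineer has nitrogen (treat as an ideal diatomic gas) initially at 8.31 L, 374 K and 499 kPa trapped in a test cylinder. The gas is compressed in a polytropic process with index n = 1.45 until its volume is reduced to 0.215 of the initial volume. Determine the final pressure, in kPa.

Polytropic n=1.45: T₂ = T₁(V₁/V₂)^(n−1) = 374×(4.65)^0.45 = 747 K; P₂ = P₁(V₁/V₂)^n = 4640 kPa.

4640 kPa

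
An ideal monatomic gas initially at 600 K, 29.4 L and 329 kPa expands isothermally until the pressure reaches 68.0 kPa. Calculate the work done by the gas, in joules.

15200 J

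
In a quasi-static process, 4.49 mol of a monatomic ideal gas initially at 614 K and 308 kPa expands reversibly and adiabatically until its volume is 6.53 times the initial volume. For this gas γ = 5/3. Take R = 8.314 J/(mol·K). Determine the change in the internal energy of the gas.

-24500 J

V₁ = nRT₁/P₁ = 4.49×8.314×614/308 = 74.4 L.
Adiabatic: TV^(γ−1) = const ⇒ T₂ = 614×(0.153)^0.667 = 176 K; PV^γ = const ⇒ P₂ = 13.5 kPa.
For an ideal gas ΔU = nCvΔT with Cv = (3/2)R = 12.5 J/(mol·K).
ΔU = 4.49×12.5×(176−614) = -24500 J.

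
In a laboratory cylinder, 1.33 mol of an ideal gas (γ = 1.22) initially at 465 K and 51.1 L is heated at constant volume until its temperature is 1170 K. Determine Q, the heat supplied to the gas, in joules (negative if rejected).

35400 J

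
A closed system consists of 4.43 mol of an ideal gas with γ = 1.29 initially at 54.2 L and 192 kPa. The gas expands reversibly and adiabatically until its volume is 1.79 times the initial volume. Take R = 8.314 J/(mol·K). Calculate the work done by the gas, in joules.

5570 J

T₁ = P₁V₁/(nR) = 192×54.2/(4.43×8.314) = 283 K.
Adiabatic: TV^(γ−1) = const ⇒ T₂ = 283×(0.559)^0.290 = 239 K; PV^γ = const ⇒ P₂ = 90.6 kPa.
ΔU = nCvΔT = 4.43×28.7×(239−283) = -5570 J.
Q = 0 for an adiabatic process, so W = −ΔU = 5570 J.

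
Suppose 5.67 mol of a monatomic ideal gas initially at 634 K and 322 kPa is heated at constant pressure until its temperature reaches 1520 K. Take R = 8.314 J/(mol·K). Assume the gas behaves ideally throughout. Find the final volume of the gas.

223 L

V₁ = nRT₁/P₁ = 5.67×8.314×634/322 = 92.8 L.
Isobaric: P stays 322 kPa; V/T = const ⇒ T₂ = 1520 K, V₂ = 223 L.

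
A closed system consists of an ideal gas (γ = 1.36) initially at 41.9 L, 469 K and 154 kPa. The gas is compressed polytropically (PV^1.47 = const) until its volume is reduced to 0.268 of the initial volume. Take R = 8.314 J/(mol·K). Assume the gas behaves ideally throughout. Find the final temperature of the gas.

Polytropic n=1.47: T₂ = T₁(V₁/V₂)^(n−1) = 469×(3.73)^0.47 = 871 K; P₂ = P₁(V₁/V₂)^n = 1070 kPa.

871 K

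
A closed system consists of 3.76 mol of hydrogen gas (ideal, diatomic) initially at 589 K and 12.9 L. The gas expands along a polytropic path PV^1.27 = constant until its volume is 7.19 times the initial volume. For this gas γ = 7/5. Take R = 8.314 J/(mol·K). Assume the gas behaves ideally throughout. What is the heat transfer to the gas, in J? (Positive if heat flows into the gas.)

P₁ = nRT₁/V₁ = 3.76×8.314×589/12.9 = 1430 kPa.
Polytropic n=1.27: T₂ = T₁(V₁/V₂)^(n−1) = 589×(0.139)^0.27 = 346 K; P₂ = P₁(V₁/V₂)^n = 117 kPa.
W = (P₁V₁−P₂V₂)/(n−1) = (1430×12.9−117×92.8)/0.27 = 28200 J.
ΔU = nCvΔT = 3.76×20.8×(346−589) = -19000 J.
Q = ΔU + W = 9150 J.

9150 J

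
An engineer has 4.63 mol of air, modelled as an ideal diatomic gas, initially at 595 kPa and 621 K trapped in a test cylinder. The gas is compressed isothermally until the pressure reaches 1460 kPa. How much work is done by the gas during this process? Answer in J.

-21500 J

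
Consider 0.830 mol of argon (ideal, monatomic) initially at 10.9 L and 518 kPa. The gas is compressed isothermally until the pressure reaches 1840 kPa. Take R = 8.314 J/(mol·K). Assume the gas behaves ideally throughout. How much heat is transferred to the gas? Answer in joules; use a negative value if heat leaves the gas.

-7160 J

T₁ = P₁V₁/(nR) = 518×10.9/(0.830×8.314) = 818 K.
Isothermal: T stays 818 K; PV = const ⇒ V₂ = 3.07 L, P₂ = 1840 kPa.
ΔU = 0 (ideal gas, T constant).
W = nRT ln(V₂/V₁) = 0.830×8.314×818×ln(0.282) = -7160 J.
Q = ΔU + W = -7160 J.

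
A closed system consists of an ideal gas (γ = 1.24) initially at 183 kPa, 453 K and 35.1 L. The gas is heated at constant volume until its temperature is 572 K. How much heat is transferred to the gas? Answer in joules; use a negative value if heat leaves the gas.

7030 J

n = P₁V₁/(RT₁) = 183×35.1/(8.314×453) = 1.71 mol.
Isochoric: V stays 35.1 L; P/T = const ⇒ T₂ = 572 K, P₂ = 231 kPa.
W = 0 (no volume change).
ΔU = nCvΔT = 1.71×34.6×(572−453) = 7030 J.
Q = ΔU = 7030 J.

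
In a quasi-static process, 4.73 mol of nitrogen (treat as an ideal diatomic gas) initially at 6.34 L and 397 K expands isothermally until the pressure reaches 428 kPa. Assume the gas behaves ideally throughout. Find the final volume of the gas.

36.5 L

P₁ = nRT₁/V₁ = 4.73×8.314×397/6.34 = 2460 kPa.
Isothermal: T stays 397 K; PV = const ⇒ V₂ = 36.5 L, P₂ = 428 kPa.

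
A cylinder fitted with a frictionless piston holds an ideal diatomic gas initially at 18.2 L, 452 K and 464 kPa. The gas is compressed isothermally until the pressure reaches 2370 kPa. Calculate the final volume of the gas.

3.56 L

Isothermal: T stays 452 K; PV = const ⇒ V₂ = 3.56 L, P₂ = 2370 kPa.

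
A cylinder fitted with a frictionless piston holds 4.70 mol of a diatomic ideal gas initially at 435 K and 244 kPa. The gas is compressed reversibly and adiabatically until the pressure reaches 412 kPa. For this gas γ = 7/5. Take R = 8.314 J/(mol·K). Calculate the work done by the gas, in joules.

-6860 J

V₁ = nRT₁/P₁ = 4.70×8.314×435/244 = 69.7 L.
Adiabatic: T₂/T₁ = (P₂/P₁)^((γ−1)/γ) ⇒ T₂ = 435×(1.69)^0.286 = 505 K; V₂ = 47.9 L.
ΔU = nCvΔT = 4.70×20.8×(505−435) = 6860 J.
Q = 0 for an adiabatic process, so W = −ΔU = -6860 J.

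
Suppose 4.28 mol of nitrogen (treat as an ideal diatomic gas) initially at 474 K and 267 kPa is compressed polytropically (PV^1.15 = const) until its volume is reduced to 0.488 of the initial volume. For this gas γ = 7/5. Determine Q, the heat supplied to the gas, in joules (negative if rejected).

-7990 J

V₁ = nRT₁/P₁ = 4.28×8.314×474/267 = 63.2 L.
Polytropic n=1.15: T₂ = T₁(V₁/V₂)^(n−1) = 474×(2.05)^0.15 = 528 K; P₂ = P₁(V₁/V₂)^n = 609 kPa.
W = (P₁V₁−P₂V₂)/(n−1) = (267×63.2−609×30.8)/0.15 = -12800 J.
ΔU = nCvΔT = 4.28×20.8×(528−474) = 4790 J.
Q = ΔU + W = -7990 J.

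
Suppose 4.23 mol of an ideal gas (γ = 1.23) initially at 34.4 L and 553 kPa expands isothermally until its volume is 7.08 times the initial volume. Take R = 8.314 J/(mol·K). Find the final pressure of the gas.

T₁ = P₁V₁/(nR) = 553×34.4/(4.23×8.314) = 541 K.
Isothermal: T stays 541 K; PV = const ⇒ V₂ = 244 L, P₂ = 78.1 kPa.

78.1 kPa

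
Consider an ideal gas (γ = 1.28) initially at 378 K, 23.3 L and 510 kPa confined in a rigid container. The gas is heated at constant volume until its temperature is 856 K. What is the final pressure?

1150 kPa

Isochoric: V stays 23.3 L; P/T = const ⇒ T₂ = 856 K, P₂ = 1150 kPa.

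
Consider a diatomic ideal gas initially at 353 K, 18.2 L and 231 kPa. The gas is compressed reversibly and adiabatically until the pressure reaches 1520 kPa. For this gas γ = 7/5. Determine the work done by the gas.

n = P₁V₁/(RT₁) = 231×18.2/(8.314×353) = 1.43 mol.
Adiabatic: T₂/T₁ = (P₂/P₁)^((γ−1)/γ) ⇒ T₂ = 353×(6.58)^0.286 = 605 K; V₂ = 4.74 L.
ΔU = nCvΔT = 1.43×20.8×(605−353) = 7490 J.
Q = 0 for an adiabatic process, so W = −ΔU = -7490 J.

-7490 J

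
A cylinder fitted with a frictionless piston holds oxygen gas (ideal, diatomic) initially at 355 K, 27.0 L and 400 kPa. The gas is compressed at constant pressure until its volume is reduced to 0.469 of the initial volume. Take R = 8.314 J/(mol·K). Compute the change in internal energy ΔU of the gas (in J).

n = P₁V₁/(RT₁) = 400×27.0/(8.314×355) = 3.66 mol.
Isobaric: P stays 400 kPa; V/T = const ⇒ T₂ = 166 K, V₂ = 12.7 L.
For an ideal gas ΔU = nCvΔT with Cv = (5/2)R = 20.8 J/(mol·K).
ΔU = 3.66×20.8×(166−355) = -14300 J.

-14300 J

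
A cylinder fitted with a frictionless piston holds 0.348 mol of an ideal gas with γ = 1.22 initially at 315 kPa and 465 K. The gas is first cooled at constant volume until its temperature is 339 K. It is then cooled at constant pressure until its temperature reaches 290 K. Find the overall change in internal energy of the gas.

V₁ = nRT₁/P₁ = 0.348×8.314×465/315 = 4.27 L.
Step 1 — Isochoric: V stays 4.27 L; P/T = const ⇒ T₂ = 339 K, P₂ = 230 kPa.
W = 0 (no volume change).
ΔU = nCvΔT = 0.348×37.8×(339−465) = -1660 J.
Q = ΔU = -1660 J.
State after step 1: P = 230 kPa, V = 4.27 L, T = 339 K.
Step 2 — Isobaric: P stays 230 kPa; V/T = const ⇒ T₂ = 290 K, V₂ = 3.65 L.
W = PΔV = 230×(3.65−4.27) kPa·L = -142 J.
ΔU = nCvΔT = 0.348×37.8×(290−339) = -644 J.
Q = ΔU + W = nCpΔT = -786 J.
Net over both steps: W = -142 J, Q = -2440 J, ΔU = -2300 J.

-2300 J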